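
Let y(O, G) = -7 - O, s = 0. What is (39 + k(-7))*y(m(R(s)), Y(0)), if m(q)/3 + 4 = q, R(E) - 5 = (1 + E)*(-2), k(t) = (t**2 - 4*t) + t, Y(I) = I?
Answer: -436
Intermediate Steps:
k(t) = t**2 - 3*t
R(E) = 3 - 2*E (R(E) = 5 + (1 + E)*(-2) = 5 + (-2 - 2*E) = 3 - 2*E)
m(q) = -12 + 3*q
(39 + k(-7))*y(m(R(s)), Y(0)) = (39 - 7*(-3 - 7))*(-7 - (-12 + 3*(3 - 2*0))) = (39 - 7*(-10))*(-7 - (-12 + 3*(3 + 0))) = (39 + 70)*(-7 - (-12 + 3*3)) = 109*(-7 - (-12 + 9)) = 109*(-7 - 1*(-3)) = 109*(-7 + 3) = 109*(-4) = -436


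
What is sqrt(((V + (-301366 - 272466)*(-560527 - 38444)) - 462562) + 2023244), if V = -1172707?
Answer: sqrt(343709114847) ≈ 5.8627e+5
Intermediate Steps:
sqrt(((V + (-301366 - 272466)*(-560527 - 38444)) - 462562) + 2023244) = sqrt(((-1172707 + (-301366 - 272466)*(-560527 - 38444)) - 462562) + 2023244) = sqrt(((-1172707 - 573832*(-598971)) - 462562) + 2023244) = sqrt(((-1172707 + 343708726872) - 462562) + 2023244) = sqrt((343707554165 - 462562) + 2023244) = sqrt(343707091603 + 2023244) = sqrt(343709114847)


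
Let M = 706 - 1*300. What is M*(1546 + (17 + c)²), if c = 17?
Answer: 1097012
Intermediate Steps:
M = 406 (M = 706 - 300 = 406)
M*(1546 + (17 + c)²) = 406*(1546 + (17 + 17)²) = 406*(1546 + 34²) = 406*(1546 + 1156) = 406*2702 = 1097012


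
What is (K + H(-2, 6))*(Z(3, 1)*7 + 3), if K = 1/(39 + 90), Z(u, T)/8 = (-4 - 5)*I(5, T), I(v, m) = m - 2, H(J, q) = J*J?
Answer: 87373/43 ≈ 2031.9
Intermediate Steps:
H(J, q) = J²
I(v, m) = -2 + m
Z(u, T) = 144 - 72*T (Z(u, T) = 8*((-4 - 5)*(-2 + T)) = 8*(-9*(-2 + T)) = 8*(18 - 9*T) = 144 - 72*T)
K = 1/129 ≈ 0.0077519
(K + H(-2, 6))*(Z(3, 1)*7 + 3) = (1/129 + (-2)²)*((144 - 72*1)*7 + 3) = (1/129 + 4)*((144 - 72)*7 + 3) = 517*(72*7 + 3)/129 = 517*(504 + 3)/129 = (517/129)*507 = 87373/43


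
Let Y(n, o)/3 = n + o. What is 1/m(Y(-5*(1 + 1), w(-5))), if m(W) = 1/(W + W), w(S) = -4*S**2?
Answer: -660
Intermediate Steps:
Y(n, o) = 3*n + 3*o (Y(n, o) = 3*(n + o) = 3*n + 3*o)
m(W) = 1/(2*W)
1/m(Y(-5*(1 + 1), w(-5))) = 1/(1/(2*(3*(-5*(1 + 1)) + 3*(-4*(-5)**2)))) = 1/(1/(2*(3*(-5*2) + 3*(-4*25)))) = 1/(1/(2*(3*(-10) + 3*(-100)))) = 1/(1/(2*(-30 - 300))) = 1/((1/2)/(-330)) = 1/((1/2)*(-1/330)) = 1/(-1/660) = -660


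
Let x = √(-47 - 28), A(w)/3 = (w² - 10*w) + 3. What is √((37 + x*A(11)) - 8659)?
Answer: √(-8622 + 210*I*√3) ≈ 1.958 + 92.875*I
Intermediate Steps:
A(w) = 9 - 30*w + 3*w² (A(w) = 3*((w² - 10*w) + 3) = 3*(3 + w² - 10*w) = 9 - 30*w + 3*w²)
x = 5*I*√3 (x = √(-75) = 5*I*√3 ≈ 8.6602*I)
√((37 + x*A(11)) - 8659) = √((37 + (5*I*√3)*(9 - 30*11 + 3*11²)) - 8659) = √((37 + (5*I*√3)*(9 - 330 + 3*121)) - 8659) = √((37 + (5*I*√3)*(9 - 330 + 363)) - 8659) = √((37 + (5*I*√3)*42) - 8659) = √((37 + 210*I*√3) - 8659) = √(-8622 + 210*I*√3)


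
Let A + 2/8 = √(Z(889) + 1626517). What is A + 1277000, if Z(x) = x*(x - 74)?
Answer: 5107999/4 + 6*√65307 ≈ 1.2785e+6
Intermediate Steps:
Z(x) = x*(-74 + x)
A = -¼ + 6*√65307 (A = -¼ + √(889*(-74 + 889) + 1626517) = -¼ + √(889*815 + 1626517) = -¼ + √(724535 + 1626517) = -¼ + √2351052 = -¼ + 6*√65307 ≈ 1533.1)
A + 1277000 = (-¼ + 6*√65307) + 1277000 = 5107999/4 + 6*√65307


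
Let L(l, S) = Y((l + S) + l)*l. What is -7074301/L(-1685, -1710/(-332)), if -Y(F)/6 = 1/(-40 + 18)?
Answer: 77817311/5055 ≈ 15394.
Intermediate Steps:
Y(F) = 3/11 (Y(F) = -6/(-40 + 18) = -6/(-22) = -6*(-1/22) = 3/11)
L(l, S) = 3*l/11
-7074301/L(-1685, -1710/(-332)) = -7074301/((3/11)*(-1685)) = -7074301/(-5055/11) = -7074301*(-11/5055) = 77817311/5055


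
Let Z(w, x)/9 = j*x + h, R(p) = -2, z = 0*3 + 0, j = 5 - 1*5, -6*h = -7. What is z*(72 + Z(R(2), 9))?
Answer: 0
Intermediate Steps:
h = 7/6 (h = -1/6*(-7) = 7/6 ≈ 1.1667)
j = 0 (j = 5 - 5 = 0)
z = 0 (z = 0 + 0 = 0)
Z(w, x) = 21/2 (Z(w, x) = 9*(0*x + 7/6) = 9*(0 + 7/6) = 9*(7/6) = 21/2)
z*(72 + Z(R(2), 9)) = 0*(72 + 21/2) = 0*(165/2) = 0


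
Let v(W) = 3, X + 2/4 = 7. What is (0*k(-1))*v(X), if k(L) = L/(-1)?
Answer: 0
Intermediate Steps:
X = 13/2 (X = -1/2 + 7 = 13/2 ≈ 6.5000)
k(L) = -L (k(L) = L*(-1) = -L)
(0*k(-1))*v(X) = (0*(-1*(-1)))*3 = (0*1)*3 = 0*3 = 0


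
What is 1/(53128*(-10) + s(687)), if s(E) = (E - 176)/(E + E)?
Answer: -1374/729978209 ≈ -1.8822e-6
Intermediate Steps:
s(E) = (-176 + E)/(2*E) (s(E) = (-176 + E)/((2*E)) = (-176 + E)*(1/(2*E)) = (-176 + E)/(2*E))
1/(53128*(-10) + s(687)) = 1/(53128*(-10) + (½)*(-176 + 687)/687) = 1/(-531280 + (½)*(1/687)*511) = 1/(-531280 + 511/1374) = 1/(-729978209/1374) = -1374/729978209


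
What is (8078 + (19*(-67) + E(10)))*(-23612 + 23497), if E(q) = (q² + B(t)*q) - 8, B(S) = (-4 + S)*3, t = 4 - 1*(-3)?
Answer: -803505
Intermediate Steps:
t = 7 (t = 4 + 3 = 7)
B(S) = -12 + 3*S
E(q) = -8 + q² + 9*q (E(q) = (q² + (-12 + 3*7)*q) - 8 = (q² + (-12 + 21)*q) - 8 = (q² + 9*q) - 8 = -8 + q² + 9*q)
(8078 + (19*(-67) + E(10)))*(-23612 + 23497) = (8078 + (19*(-67) + (-8 + 10² + 9*10)))*(-23612 + 23497) = (8078 + (-1273 + (-8 + 100 + 90)))*(-115) = (8078 + (-1273 + 182))*(-115) = (8078 - 1091)*(-115) = 6987*(-115) = -803505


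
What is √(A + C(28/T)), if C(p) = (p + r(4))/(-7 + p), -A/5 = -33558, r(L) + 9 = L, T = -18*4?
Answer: √2968050211/133 ≈ 409.62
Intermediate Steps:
T = -72
r(L) = -9 + L
A = 167790 (A = -5*(-33558) = 167790)
C(p) = (-5 + p)/(-7 + p) (C(p) = (p + (-9 + 4))/(-7 + p) = (p - 5)/(-7 + p) = (-5 + p)/(-7 + p))
√(A + C(28/T)) = √(167790 + (-5 + 28/(-72))/(-7 + 28/(-72))) = √(167790 + (-5 + 28*(-1/72))/(-7 + 28*(-1/72))) = √(167790 + (-5 - 7/18)/(-7 - 7/18)) = √(167790 - 97/18/(-133/18)) = √(167790 - 18/133*(-97/18)) = √(167790 + 97/133) = √(22316167/133) = √2968050211/133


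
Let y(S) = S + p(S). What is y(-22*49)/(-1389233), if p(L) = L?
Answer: 2156/1389233 ≈ 0.0015519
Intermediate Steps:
y(S) = 2*S (y(S) = S + S = 2*S)
y(-22*49)/(-1389233) = (2*(-22*49))/(-1389233) = (2*(-1078))*(-1/1389233) = -2156*(-1/1389233) = 2156/1389233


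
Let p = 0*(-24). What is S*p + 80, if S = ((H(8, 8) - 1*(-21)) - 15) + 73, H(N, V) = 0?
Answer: 80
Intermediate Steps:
p = 0
S = 79 (S = ((0 - 1*(-21)) - 15) + 73 = ((0 + 21) - 15) + 73 = (21 - 15) + 73 = 6 + 73 = 79)
S*p + 80 = 79*0 + 80 = 0 + 80 = 80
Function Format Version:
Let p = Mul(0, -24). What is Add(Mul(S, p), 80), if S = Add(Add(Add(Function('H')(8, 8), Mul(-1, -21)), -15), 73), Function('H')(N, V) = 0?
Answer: 80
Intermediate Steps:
p = 0
S = 79 (S = Add(Add(Add(0, Mul(-1, -21)), -15), 73) = Add(Add(Add(0, 21), -15), 73) = Add(Add(21, -15), 73) = Add(6, 73) = 79)
Add(Mul(S, p), 80) = Add(Mul(79, 0), 80) = Add(0, 80) = 80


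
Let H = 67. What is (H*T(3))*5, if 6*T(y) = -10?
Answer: -1675/3 ≈ -558.33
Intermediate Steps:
T(y) = -5/3 (T(y) = (⅙)*(-10) = -5/3)
(H*T(3))*5 = (67*(-5/3))*5 = -335/3*5 = -1675/3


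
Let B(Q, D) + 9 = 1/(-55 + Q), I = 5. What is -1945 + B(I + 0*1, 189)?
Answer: -97701/50 ≈ -1954.0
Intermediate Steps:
B(Q, D) = -9 + 1/(-55 + Q)
-1945 + B(I + 0*1, 189) = -1945 + (496 - 9*(5 + 0*1))/(-55 + (5 + 0*1)) = -1945 + (496 - 9*(5 + 0))/(-55 + (5 + 0)) = -1945 + (496 - 9*5)/(-55 + 5) = -1945 + (496 - 45)/(-50) = -1945 - 1/50*451 = -1945 - 451/50 = -97701/50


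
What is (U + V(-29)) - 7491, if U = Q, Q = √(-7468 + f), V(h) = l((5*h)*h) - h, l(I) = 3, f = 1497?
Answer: -7459 + I*√5971 ≈ -7459.0 + 77.272*I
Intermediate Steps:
V(h) = 3 - h
Q = I*√5971 (Q = √(-7468 + 1497) = √(-5971) = I*√5971 ≈ 77.272*I)
U = I*√5971 ≈ 77.272*I
(U + V(-29)) - 7491 = (I*√5971 + (3 - 1*(-29))) - 7491 = (I*√5971 + (3 + 29)) - 7491 = (I*√5971 + 32) - 7491 = (32 + I*√5971) - 7491 = -7459 + I*√5971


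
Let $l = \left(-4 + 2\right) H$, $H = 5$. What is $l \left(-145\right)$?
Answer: $1450$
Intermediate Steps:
$l = -10$ ($l = \left(-4 + 2\right) 5 = \left(-2\right) 5 = -10$)
$l \left(-145\right) = \left(-10\right) \left(-145\right) = 1450$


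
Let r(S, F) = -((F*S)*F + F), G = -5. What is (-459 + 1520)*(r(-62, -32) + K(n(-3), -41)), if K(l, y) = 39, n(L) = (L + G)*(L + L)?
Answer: 67436099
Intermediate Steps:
n(L) = 2*L*(-5 + L) (n(L) = (L - 5)*(L + L) = (-5 + L)*(2*L) = 2*L*(-5 + L))
r(S, F) = -F - S*F² (r(S, F) = -(S*F² + F) = -(F + S*F²) = -F - S*F²)
(-459 + 1520)*(r(-62, -32) + K(n(-3), -41)) = (-459 + 1520)*(-1*(-32)*(1 - 32*(-62)) + 39) = 1061*(-1*(-32)*(1 + 1984) + 39) = 1061*(-1*(-32)*1985 + 39) = 1061*(63520 + 39) = 1061*63559 = 67436099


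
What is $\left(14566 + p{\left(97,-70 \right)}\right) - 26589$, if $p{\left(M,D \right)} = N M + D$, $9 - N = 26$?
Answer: $-13742$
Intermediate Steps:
$N = -17$ ($N = 9 - 26 = -17$)
$p{\left(M,D \right)} = D - 17 M$ ($p{\left(M,D \right)} = - 17 M + D = D - 17 M$)
$\left(14566 + p{\left(97,-70 \right)}\right) - 26589 = \left(14566 - 1719\right) - 26589 = 12847 - 26589 = -13742$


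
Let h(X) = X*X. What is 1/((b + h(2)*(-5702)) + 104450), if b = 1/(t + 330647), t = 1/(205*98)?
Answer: 6642698231/542323168995392 ≈ 1.2249e-5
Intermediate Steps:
h(X) = X²
t = 1/20090 ≈ 4.9776e-5
b = 20090/6642698231 (b = 1/(1/20090 + 330647) = 1/(6642698231/20090) = 20090/6642698231 ≈ 3.0244e-6)
1/((b + h(2)*(-5702)) + 104450) = 1/((20090/6642698231 + 2²*(-5702)) + 104450) = 1/((20090/6642698231 + 4*(-5702)) + 104450) = 1/((20090/6642698231 - 22808) + 104450) = 1/(-151506661232558/6642698231 + 104450) = 1/(542323168995392/6642698231) = 6642698231/542323168995392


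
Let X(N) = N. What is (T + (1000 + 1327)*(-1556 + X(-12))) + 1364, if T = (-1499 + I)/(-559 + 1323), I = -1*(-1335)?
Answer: -696648093/191 ≈ -3.6474e+6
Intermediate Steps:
I = 1335
T = -41/191 (T = (-1499 + 1335)/(-559 + 1323) = -164/764 = -164*1/764 = -41/191 ≈ -0.21466)
(T + (1000 + 1327)*(-1556 + X(-12))) + 1364 = (-41/191 + (1000 + 1327)*(-1556 - 12)) + 1364 = (-41/191 + 2327*(-1568)) + 1364 = (-41/191 - 3648736) + 1364 = -696908617/191 + 1364 = -696648093/191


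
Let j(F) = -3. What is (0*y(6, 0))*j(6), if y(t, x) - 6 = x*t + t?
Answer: 0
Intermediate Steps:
y(t, x) = 6 + t + t*x (y(t, x) = 6 + (x*t + t) = 6 + (t*x + t) = 6 + (t + t*x) = 6 + t + t*x)
(0*y(6, 0))*j(6) = (0*(6 + 6 + 6*0))*(-3) = (0*(6 + 6 + 0))*(-3) = (0*12)*(-3) = 0*(-3) = 0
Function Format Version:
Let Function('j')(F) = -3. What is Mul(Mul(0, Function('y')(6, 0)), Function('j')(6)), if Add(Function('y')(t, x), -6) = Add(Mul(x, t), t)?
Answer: 0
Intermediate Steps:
Function('y')(t, x) = Add(6, t, Mul(t, x)) (Function('y')(t, x) = Add(6, Add(Mul(x, t), t)) = Add(6, Add(Mul(t, x), t)) = Add(6, Add(t, Mul(t, x))) = Add(6, t, Mul(t, x)))
Mul(Mul(0, Function('y')(6, 0)), Function('j')(6)) = Mul(Mul(0, Add(6, 6, Mul(6, 0))), -3) = Mul(Mul(0, Add(6, 6, 0)), -3) = Mul(Mul(0, 12), -3) = Mul(0, -3) = 0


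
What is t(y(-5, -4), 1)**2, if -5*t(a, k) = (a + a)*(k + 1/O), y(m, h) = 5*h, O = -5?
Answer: 1024/25 ≈ 40.960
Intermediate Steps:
t(a, k) = -2*a*(-1/5 + k)/5 (t(a, k) = -(a + a)*(k + 1/(-5))/5 = -2*a*(k - 1/5)/5 = -2*a*(-1/5 + k)/5)
t(y(-5, -4), 1)**2 = (2*(5*(-4))*(1 - 5*1)/25)**2 = ((2/25)*(-20)*(1 - 5))**2 = ((2/25)*(-20)*(-4))**2 = (32/5)**2 = 1024/25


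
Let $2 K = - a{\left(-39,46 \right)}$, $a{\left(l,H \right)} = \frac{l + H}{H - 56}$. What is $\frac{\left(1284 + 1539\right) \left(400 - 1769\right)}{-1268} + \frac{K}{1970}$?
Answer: $\frac{38067169169}{12489800} \approx 3047.9$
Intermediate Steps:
$a{\left(l,H \right)} = \frac{H + l}{-56 + H}$
$K = \frac{7}{20}$ ($K = \frac{\left(-1\right) \frac{46 - 39}{-56 + 46}}{2} = \frac{\left(-1\right) \frac{1}{-10} \cdot 7}{2} = \frac{\left(-1\right) \left(\left(- \frac{1}{10}\right) 7\right)}{2} = \frac{\left(-1\right) \left(- \frac{7}{10}\right)}{2} = \frac{1}{2} \cdot \frac{7}{10} = \frac{7}{20} \approx 0.35$)
$\frac{\left(1284 + 1539\right) \left(400 - 1769\right)}{-1268} + \frac{K}{1970} = \frac{\left(1284 + 1539\right) \left(400 - 1769\right)}{-1268} + \frac{7}{20 \cdot 1970} = 2823 \left(-1369\right) \left(- \frac{1}{1268}\right) + \frac{7}{20} \cdot \frac{1}{1970} = \left(-3864687\right) \left(- \frac{1}{1268}\right) + \frac{7}{39400} = \frac{3864687}{1268} + \frac{7}{39400} = \frac{38067169169}{12489800}$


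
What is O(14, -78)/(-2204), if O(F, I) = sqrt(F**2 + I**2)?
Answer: -sqrt(1570)/1102 ≈ -0.035956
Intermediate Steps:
O(14, -78)/(-2204) = sqrt(14**2 + (-78)**2)/(-2204) = sqrt(196 + 6084)*(-1/2204) = sqrt(6280)*(-1/2204) = (2*sqrt(1570))*(-1/2204) = -sqrt(1570)/1102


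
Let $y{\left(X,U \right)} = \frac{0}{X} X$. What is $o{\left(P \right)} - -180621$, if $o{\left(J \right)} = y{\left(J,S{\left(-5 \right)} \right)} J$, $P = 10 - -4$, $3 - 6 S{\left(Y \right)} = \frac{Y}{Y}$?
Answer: $180621$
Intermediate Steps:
$S{\left(Y \right)} = \frac{1}{3}$ ($S{\left(Y \right)} = \frac{1}{2} - \frac{Y \frac{1}{Y}}{6} = \frac{1}{2} - \frac{1}{6} = \frac{1}{3}$)
$P = 14$ ($P = 10 + 4 = 14$)
$y{\left(X,U \right)} = 0$ ($y{\left(X,U \right)} = 0 X = 0$)
$o{\left(J \right)} = 0$ ($o{\left(J \right)} = 0 J = 0$)
$o{\left(P \right)} - -180621 = 0 - -180621 = 0 + 180621 = 180621$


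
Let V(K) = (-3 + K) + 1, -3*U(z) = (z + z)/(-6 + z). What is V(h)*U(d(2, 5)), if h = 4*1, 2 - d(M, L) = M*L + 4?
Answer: -8/9 ≈ -0.88889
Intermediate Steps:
d(M, L) = -2 - L*M (d(M, L) = 2 - (M*L + 4) = 2 - (L*M + 4) = 2 - (4 + L*M) = 2 + (-4 - L*M) = -2 - L*M)
h = 4
U(z) = -2*z/(3*(-6 + z)) (U(z) = -(z + z)/(3*(-6 + z)) = -2*z/(3*(-6 + z)))
V(K) = -2 + K
V(h)*U(d(2, 5)) = (-2 + 4)*(-2*(-2 - 1*5*2)/(-18 + 3*(-2 - 1*5*2))) = 2*(-2*(-2 - 10)/(-18 + 3*(-2 - 10))) = 2*(-2*(-12)/(-18 + 3*(-12))) = 2*(-2*(-12)/(-18 - 36)) = 2*(-2*(-12)/(-54)) = 2*(-2*(-12)*(-1/54)) = 2*(-4/9) = -8/9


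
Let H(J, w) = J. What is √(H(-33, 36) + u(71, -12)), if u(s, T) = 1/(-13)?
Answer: I*√5590/13 ≈ 5.7513*I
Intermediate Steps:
u(s, T) = -1/13
√(H(-33, 36) + u(71, -12)) = √(-33 - 1/13) = √(-430/13) = I*√5590/13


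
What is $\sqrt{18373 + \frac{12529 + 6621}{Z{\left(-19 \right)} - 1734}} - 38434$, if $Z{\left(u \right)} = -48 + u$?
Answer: $-38434 + \frac{\sqrt{59560192023}}{1801} \approx -38299.0$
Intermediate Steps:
$\sqrt{18373 + \frac{12529 + 6621}{Z{\left(-19 \right)} - 1734}} - 38434 = \sqrt{18373 + \frac{12529 + 6621}{\left(-48 - 19\right) - 1734}} - 38434 = \sqrt{18373 + \frac{19150}{-67 - 1734}} - 38434 = \sqrt{18373 + \frac{19150}{-1801}} - 38434 = \sqrt{18373 + 19150 \left(- \frac{1}{1801}\right)} - 38434 = \sqrt{18373 - \frac{19150}{1801}} - 38434 = \sqrt{\frac{33070623}{1801}} - 38434 = \frac{\sqrt{59560192023}}{1801} - 38434 = -38434 + \frac{\sqrt{59560192023}}{1801}$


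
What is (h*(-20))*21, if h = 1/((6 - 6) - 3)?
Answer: 140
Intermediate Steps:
h = -1/3 (h = 1/(0 - 3) = 1/(-3) = -1/3 ≈ -0.33333)
(h*(-20))*21 = -1/3*(-20)*21 = (20/3)*21 = 140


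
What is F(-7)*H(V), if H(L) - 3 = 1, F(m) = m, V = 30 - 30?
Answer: -28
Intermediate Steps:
V = 0
H(L) = 4 (H(L) = 3 + 1 = 4)
F(-7)*H(V) = -7*4 = -28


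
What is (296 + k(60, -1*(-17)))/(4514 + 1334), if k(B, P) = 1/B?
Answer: 17761/350880 ≈ 0.050618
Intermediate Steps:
(296 + k(60, -1*(-17)))/(4514 + 1334) = (296 + 1/60)/(4514 + 1334) = (296 + 1/60)/5848 = (17761/60)*(1/5848) = 17761/350880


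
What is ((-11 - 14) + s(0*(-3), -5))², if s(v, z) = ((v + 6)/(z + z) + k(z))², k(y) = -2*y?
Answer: 2509056/625 ≈ 4014.5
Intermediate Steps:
s(v, z) = (-2*z + (6 + v)/(2*z))² (s(v, z) = ((v + 6)/(z + z) - 2*z)² = ((6 + v)/((2*z)) - 2*z)² = ((6 + v)*(1/(2*z)) - 2*z)² = ((6 + v)/(2*z) - 2*z)² = (-2*z + (6 + v)/(2*z))²)
((-11 - 14) + s(0*(-3), -5))² = ((-11 - 14) + (¼)*(6 + 0*(-3) - 4*(-5)²)²/(-5)²)² = (-25 + (¼)*(1/25)*(6 + 0 - 4*25)²)² = (-25 + (¼)*(1/25)*(6 + 0 - 100)²)² = (-25 + (¼)*(1/25)*(-94)²)² = (-25 + (¼)*(1/25)*8836)² = (-25 + 2209/25)² = (1584/25)² = 2509056/625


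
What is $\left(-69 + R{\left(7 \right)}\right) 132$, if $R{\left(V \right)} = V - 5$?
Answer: $-8844$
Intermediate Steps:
$R{\left(V \right)} = -5 + V$ ($R{\left(V \right)} = V - 5 = -5 + V$)
$\left(-69 + R{\left(7 \right)}\right) 132 = \left(-69 + \left(-5 + 7\right)\right) 132 = \left(-69 + 2\right) 132 = \left(-67\right) 132 = -8844$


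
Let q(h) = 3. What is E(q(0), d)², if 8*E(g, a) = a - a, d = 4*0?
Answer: 0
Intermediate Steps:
d = 0
E(g, a) = 0 (E(g, a) = (a - a)/8 = (⅛)*0 = 0)
E(q(0), d)² = 0² = 0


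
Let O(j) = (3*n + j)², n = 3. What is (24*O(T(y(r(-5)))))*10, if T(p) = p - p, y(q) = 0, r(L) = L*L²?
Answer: 19440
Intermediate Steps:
r(L) = L³
T(p) = 0
O(j) = (9 + j)² (O(j) = (3*3 + j)² = (9 + j)²)
(24*O(T(y(r(-5)))))*10 = (24*(9 + 0)²)*10 = (24*9²)*10 = (24*81)*10 = 1944*10 = 19440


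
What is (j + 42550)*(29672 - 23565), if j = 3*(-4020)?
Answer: 186202430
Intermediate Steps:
j = -12060
(j + 42550)*(29672 - 23565) = (-12060 + 42550)*(29672 - 23565) = 30490*6107 = 186202430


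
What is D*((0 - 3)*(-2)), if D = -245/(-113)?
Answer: 1470/113 ≈ 13.009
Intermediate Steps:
D = 245/113 (D = -245*(-1/113) = 245/113 ≈ 2.1681)
D*((0 - 3)*(-2)) = 245*((0 - 3)*(-2))/113 = 245*(-3*(-2))/113 = (245/113)*6 = 1470/113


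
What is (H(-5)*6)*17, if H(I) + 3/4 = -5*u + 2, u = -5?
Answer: 5355/2 ≈ 2677.5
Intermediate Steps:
H(I) = 105/4 (H(I) = -¾ + (-5*(-5) + 2) = -¾ + (25 + 2) = -¾ + 27 = 105/4)
(H(-5)*6)*17 = ((105/4)*6)*17 = (315/2)*17 = 5355/2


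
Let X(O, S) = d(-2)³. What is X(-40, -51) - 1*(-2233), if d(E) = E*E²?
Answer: 1721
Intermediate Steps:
d(E) = E³
X(O, S) = -512 (X(O, S) = ((-2)³)³ = (-8)³ = -512)
X(-40, -51) - 1*(-2233) = -512 - 1*(-2233) = -512 + 2233 = 1721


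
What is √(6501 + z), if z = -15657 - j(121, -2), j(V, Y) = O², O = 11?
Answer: I*√9277 ≈ 96.317*I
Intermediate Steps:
j(V, Y) = 121 (j(V, Y) = 11² = 121)
z = -15778 (z = -15657 - 1*121 = -15657 - 121 = -15778)
√(6501 + z) = √(6501 - 15778) = √(-9277) = I*√9277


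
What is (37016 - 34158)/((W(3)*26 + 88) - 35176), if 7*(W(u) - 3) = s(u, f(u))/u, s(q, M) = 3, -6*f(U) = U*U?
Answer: -10003/122522 ≈ -0.081643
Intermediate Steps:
f(U) = -U²/6 (f(U) = -U*U/6 = -U²/6)
W(u) = 3 + 3/(7*u) (W(u) = 3 + (3/u)/7 = 3 + 3/(7*u))
(37016 - 34158)/((W(3)*26 + 88) - 35176) = (37016 - 34158)/(((3 + (3/7)/3)*26 + 88) - 35176) = 2858/(((3 + (3/7)*(⅓))*26 + 88) - 35176) = 2858/(((3 + ⅐)*26 + 88) - 35176) = 2858/(((22/7)*26 + 88) - 35176) = 2858/((572/7 + 88) - 35176) = 2858/(1188/7 - 35176) = 2858/(-245044/7) = 2858*(-7/245044) = -10003/122522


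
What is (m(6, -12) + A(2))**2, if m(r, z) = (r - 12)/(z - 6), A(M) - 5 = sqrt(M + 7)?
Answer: 625/9 ≈ 69.444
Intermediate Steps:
A(M) = 5 + sqrt(7 + M) (A(M) = 5 + sqrt(M + 7) = 5 + sqrt(7 + M))
m(r, z) = (-12 + r)/(-6 + z)
(m(6, -12) + A(2))**2 = ((-12 + 6)/(-6 - 12) + (5 + sqrt(7 + 2)))**2 = (-6/(-18) + (5 + sqrt(9)))**2 = (-1/18*(-6) + (5 + 3))**2 = (1/3 + 8)**2 = (25/3)**2 = 625/9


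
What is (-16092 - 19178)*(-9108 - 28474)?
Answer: 1325517140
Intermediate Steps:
(-16092 - 19178)*(-9108 - 28474) = -35270*(-37582) = 1325517140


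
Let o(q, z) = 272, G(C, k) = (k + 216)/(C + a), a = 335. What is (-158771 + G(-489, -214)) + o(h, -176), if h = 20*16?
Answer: -12204424/77 ≈ -1.5850e+5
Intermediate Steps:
h = 320
G(C, k) = (216 + k)/(335 + C) (G(C, k) = (k + 216)/(C + 335) = (216 + k)/(335 + C))
(-158771 + G(-489, -214)) + o(h, -176) = (-158771 + (216 - 214)/(335 - 489)) + 272 = (-158771 + 2/(-154)) + 272 = (-158771 - 1/154*2) + 272 = (-158771 - 1/77) + 272 = -12225368/77 + 272 = -12204424/77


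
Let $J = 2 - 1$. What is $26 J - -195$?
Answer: $221$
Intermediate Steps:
$J = 1$
$26 J - -195 = 26 \cdot 1 - -195 = 26 + 195 = 221$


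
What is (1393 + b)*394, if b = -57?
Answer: 526384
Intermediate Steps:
(1393 + b)*394 = (1393 - 57)*394 = 1336*394 = 526384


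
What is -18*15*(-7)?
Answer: 1890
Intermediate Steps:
-18*15*(-7) = -270*(-7) = 1890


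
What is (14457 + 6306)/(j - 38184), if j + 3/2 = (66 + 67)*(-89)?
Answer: -41526/100045 ≈ -0.41507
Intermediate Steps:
j = -23677/2 (j = -3/2 + (66 + 67)*(-89) = -3/2 + 133*(-89) = -3/2 - 11837 = -23677/2 ≈ -11839.)
(14457 + 6306)/(j - 38184) = (14457 + 6306)/(-23677/2 - 38184) = 20763/(-100045/2) = 20763*(-2/100045) = -41526/100045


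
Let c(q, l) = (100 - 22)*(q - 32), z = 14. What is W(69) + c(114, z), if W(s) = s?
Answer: 6465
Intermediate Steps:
c(q, l) = -2496 + 78*q (c(q, l) = 78*(-32 + q) = -2496 + 78*q)
W(69) + c(114, z) = 69 + (-2496 + 78*114) = 69 + (-2496 + 8892) = 69 + 6396 = 6465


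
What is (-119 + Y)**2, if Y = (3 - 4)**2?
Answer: 13924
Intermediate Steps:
Y = 1 (Y = (-1)**2 = 1)
(-119 + Y)**2 = (-119 + 1)**2 = (-118)**2 = 13924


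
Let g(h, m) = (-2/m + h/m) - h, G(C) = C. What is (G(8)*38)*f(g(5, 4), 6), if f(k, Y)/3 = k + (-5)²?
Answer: 18924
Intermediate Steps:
g(h, m) = -h - 2/m + h/m
f(k, Y) = 75 + 3*k (f(k, Y) = 3*(k + (-5)²) = 3*(k + 25) = 3*(25 + k) = 75 + 3*k)
(G(8)*38)*f(g(5, 4), 6) = (8*38)*(75 + 3*((-2 + 5 - 1*5*4)/4)) = 304*(75 + 3*((-2 + 5 - 20)/4)) = 304*(75 + 3*((¼)*(-17))) = 304*(75 + 3*(-17/4)) = 304*(75 - 51/4) = 304*(249/4) = 18924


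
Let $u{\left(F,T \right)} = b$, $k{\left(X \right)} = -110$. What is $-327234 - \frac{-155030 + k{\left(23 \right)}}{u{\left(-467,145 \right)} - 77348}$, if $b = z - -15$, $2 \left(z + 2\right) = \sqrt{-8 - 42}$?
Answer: $- \frac{156568089099038}{478456179} - \frac{31028 i \sqrt{2}}{478456179} \approx -3.2724 \cdot 10^{5} - 9.1712 \cdot 10^{-5} i$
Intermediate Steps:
$z = -2 + \frac{5 i \sqrt{2}}{2}$ ($z = -2 + \frac{\sqrt{-8 - 42}}{2} = -2 + \frac{\sqrt{-50}}{2} = -2 + \frac{5 i \sqrt{2}}{2} \approx -2.0 + 3.5355 i$)
$b = 13 + \frac{5 i \sqrt{2}}{2}$ ($b = \left(-2 + \frac{5 i \sqrt{2}}{2}\right) - -15 = \left(-2 + \frac{5 i \sqrt{2}}{2}\right) + 15 = 13 + \frac{5 i \sqrt{2}}{2} \approx 13.0 + 3.5355 i$)
$u{\left(F,T \right)} = 13 + \frac{5 i \sqrt{2}}{2}$
$-327234 - \frac{-155030 + k{\left(23 \right)}}{u{\left(-467,145 \right)} - 77348} = -327234 - \frac{-155030 - 110}{\left(13 + \frac{5 i \sqrt{2}}{2}\right) - 77348} = -327234 - - \frac{155140}{-77335 + \frac{5 i \sqrt{2}}{2}} = -327234 + \frac{155140}{-77335 + \frac{5 i \sqrt{2}}{2}}$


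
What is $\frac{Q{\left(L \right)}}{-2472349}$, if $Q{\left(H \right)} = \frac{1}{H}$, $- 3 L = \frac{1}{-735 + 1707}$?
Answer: $\frac{2916}{2472349} \approx 0.0011794$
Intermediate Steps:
$L = - \frac{1}{2916}$ ($L = - \frac{1}{3 \left(-735 + 1707\right)} = - \frac{1}{3 \cdot 972} = \left(- \frac{1}{3}\right) \frac{1}{972} = - \frac{1}{2916} \approx -0.00034294$)
$\frac{Q{\left(L \right)}}{-2472349} = \frac{1}{\left(- \frac{1}{2916}\right) \left(-2472349\right)} = \left(-2916\right) \left(- \frac{1}{2472349}\right) = \frac{2916}{2472349}$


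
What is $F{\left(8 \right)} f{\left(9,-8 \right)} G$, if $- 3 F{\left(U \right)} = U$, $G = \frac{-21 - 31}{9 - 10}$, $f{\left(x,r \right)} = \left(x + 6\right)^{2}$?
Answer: $-31200$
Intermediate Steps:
$f{\left(x,r \right)} = \left(6 + x\right)^{2}$
$G = 52$ ($G = - \frac{52}{-1} = \left(-52\right) \left(-1\right) = 52$)
$F{\left(U \right)} = - \frac{U}{3}$
$F{\left(8 \right)} f{\left(9,-8 \right)} G = \left(- \frac{1}{3}\right) 8 \left(6 + 9\right)^{2} \cdot 52 = - \frac{8 \cdot 15^{2}}{3} \cdot 52 = \left(- \frac{8}{3}\right) 225 \cdot 52 = \left(-600\right) 52 = -31200$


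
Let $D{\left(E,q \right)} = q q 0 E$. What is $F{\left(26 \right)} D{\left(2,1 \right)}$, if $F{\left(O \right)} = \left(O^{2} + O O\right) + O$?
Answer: $0$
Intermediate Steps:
$D{\left(E,q \right)} = 0$ ($D{\left(E,q \right)} = q^{2} \cdot 0 E = 0 E = 0$)
$F{\left(O \right)} = O + 2 O^{2}$ ($F{\left(O \right)} = \left(O^{2} + O^{2}\right) + O = 2 O^{2} + O = O + 2 O^{2}$)
$F{\left(26 \right)} D{\left(2,1 \right)} = 26 \left(1 + 2 \cdot 26\right) 0 = 26 \left(1 + 52\right) 0 = 26 \cdot 53 \cdot 0 = 1378 \cdot 0 = 0$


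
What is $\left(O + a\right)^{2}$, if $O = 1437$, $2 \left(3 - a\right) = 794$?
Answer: $1087849$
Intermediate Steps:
$a = -394$ ($a = 3 - 397 = -394$)
$\left(O + a\right)^{2} = \left(1437 - 394\right)^{2} = 1043^{2} = 1087849$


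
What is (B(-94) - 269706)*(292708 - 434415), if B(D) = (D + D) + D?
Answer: 38259189516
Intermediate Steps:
B(D) = 3*D (B(D) = 2*D + D = 3*D)
(B(-94) - 269706)*(292708 - 434415) = (3*(-94) - 269706)*(292708 - 434415) = (-282 - 269706)*(-141707) = -269988*(-141707) = 38259189516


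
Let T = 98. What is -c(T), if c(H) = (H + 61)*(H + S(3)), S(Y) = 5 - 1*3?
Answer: -15900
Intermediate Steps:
S(Y) = 2 (S(Y) = 5 - 3 = 2)
c(H) = (2 + H)*(61 + H) (c(H) = (H + 61)*(H + 2) = (61 + H)*(2 + H) = (2 + H)*(61 + H))
-c(T) = -(122 + 98² + 63*98) = -(122 + 9604 + 6174) = -1*15900 = -15900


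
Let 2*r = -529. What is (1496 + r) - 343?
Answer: 1777/2 ≈ 888.50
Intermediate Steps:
r = -529/2 (r = (½)*(-529) = -529/2 ≈ -264.50)
(1496 + r) - 343 = (1496 - 529/2) - 343 = 2463/2 - 343 = 1777/2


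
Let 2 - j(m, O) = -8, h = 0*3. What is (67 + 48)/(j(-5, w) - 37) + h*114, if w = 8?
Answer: -115/27 ≈ -4.2593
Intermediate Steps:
h = 0
j(m, O) = 10 (j(m, O) = 2 - 1*(-8) = 2 + 8 = 10)
(67 + 48)/(j(-5, w) - 37) + h*114 = (67 + 48)/(10 - 37) + 0*114 = 115/(-27) + 0 = 115*(-1/27) + 0 = -115/27 + 0 = -115/27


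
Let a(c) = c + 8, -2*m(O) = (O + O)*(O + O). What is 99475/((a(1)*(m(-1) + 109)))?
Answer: 99475/963 ≈ 103.30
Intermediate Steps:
m(O) = -2*O² (m(O) = -(O + O)*(O + O)/2 = -2*O*2*O/2 = -2*O²)
a(c) = 8 + c
99475/((a(1)*(m(-1) + 109))) = 99475/(((8 + 1)*(-2*(-1)² + 109))) = 99475/((9*(-2*1 + 109))) = 99475/((9*(-2 + 109))) = 99475/((9*107)) = 99475/963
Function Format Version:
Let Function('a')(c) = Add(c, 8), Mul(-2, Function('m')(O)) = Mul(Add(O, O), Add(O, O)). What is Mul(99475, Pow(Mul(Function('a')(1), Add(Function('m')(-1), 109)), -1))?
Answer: Rational(99475, 963) ≈ 103.30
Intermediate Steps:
Function('m')(O) = Mul(-2, Pow(O, 2)) (Function('m')(O) = Mul(Rational(-1, 2), Mul(Add(O, O), Add(O, O))) = Mul(Rational(-1, 2), Mul(Mul(2, O), Mul(2, O))) = Mul(Rational(-1, 2), Mul(4, Pow(O, 2))) = Mul(-2, Pow(O, 2)))
Function('a')(c) = Add(8, c)
Mul(99475, Pow(Mul(Function('a')(1), Add(Function('m')(-1), 109)), -1)) = Mul(99475, Pow(Mul(Add(8, 1), Add(Mul(-2, Pow(-1, 2)), 109)), -1)) = Mul(99475, Pow(Mul(9, Add(Mul(-2, 1), 109)), -1)) = Mul(99475, Pow(Mul(9, Add(-2, 109)), -1)) = Mul(99475, Pow(Mul(9, 107), -1)) = Mul(99475, Pow(963, -1)) = Mul(99475, Rational(1, 963)) = Rational(99475, 963)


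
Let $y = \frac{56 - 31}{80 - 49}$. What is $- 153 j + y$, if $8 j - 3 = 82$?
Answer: $- \frac{402955}{248} \approx -1624.8$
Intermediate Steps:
$j = \frac{85}{8}$ ($j = \frac{3}{8} + \frac{1}{8} \cdot 82 = \frac{3}{8} + \frac{41}{4} = \frac{85}{8} \approx 10.625$)
$y = \frac{25}{31} \approx 0.80645$
$- 153 j + y = \left(-153\right) \frac{85}{8} + \frac{25}{31} = - \frac{13005}{8} + \frac{25}{31} = - \frac{402955}{248}$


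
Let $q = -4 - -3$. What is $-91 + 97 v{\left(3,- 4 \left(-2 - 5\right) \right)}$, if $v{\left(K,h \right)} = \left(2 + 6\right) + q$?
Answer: $588$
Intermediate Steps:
$q = -1$ ($q = -4 + 3 = -1$)
$v{\left(K,h \right)} = 7$ ($v{\left(K,h \right)} = \left(2 + 6\right) - 1 = 8 - 1 = 7$)
$-91 + 97 v{\left(3,- 4 \left(-2 - 5\right) \right)} = -91 + 97 \cdot 7 = -91 + 679 = 588$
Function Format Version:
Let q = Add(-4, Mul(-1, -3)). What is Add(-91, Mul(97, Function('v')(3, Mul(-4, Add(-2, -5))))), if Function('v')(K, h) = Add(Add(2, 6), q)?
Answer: 588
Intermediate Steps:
q = -1 (q = Add(-4, 3) = -1)
Function('v')(K, h) = 7 (Function('v')(K, h) = Add(Add(2, 6), -1) = Add(8, -1) = 7)
Add(-91, Mul(97, Function('v')(3, Mul(-4, Add(-2, -5))))) = Add(-91, Mul(97, 7)) = Add(-91, 679) = 588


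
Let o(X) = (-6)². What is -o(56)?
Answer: -36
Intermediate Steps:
o(X) = 36
-o(56) = -1*36 = -36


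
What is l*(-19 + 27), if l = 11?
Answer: 88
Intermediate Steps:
l*(-19 + 27) = 11*(-19 + 27) = 11*8 = 88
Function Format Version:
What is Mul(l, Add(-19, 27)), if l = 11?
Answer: 88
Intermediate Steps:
Mul(l, Add(-19, 27)) = Mul(11, Add(-19, 27)) = Mul(11, 8) = 88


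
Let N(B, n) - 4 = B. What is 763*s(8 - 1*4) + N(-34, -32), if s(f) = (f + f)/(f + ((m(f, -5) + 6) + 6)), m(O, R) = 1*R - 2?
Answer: 5834/9 ≈ 648.22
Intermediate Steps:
m(O, R) = -2 + R (m(O, R) = R - 2 = -2 + R)
N(B, n) = 4 + B
s(f) = 2*f/(5 + f) (s(f) = (f + f)/(f + (((-2 - 5) + 6) + 6)) = (2*f)/(f + ((-7 + 6) + 6)) = (2*f)/(f + (-1 + 6)) = (2*f)/(f + 5) = (2*f)/(5 + f) = 2*f/(5 + f))
763*s(8 - 1*4) + N(-34, -32) = 763*(2*(8 - 1*4)/(5 + (8 - 1*4))) + (4 - 34) = 763*(2*(8 - 4)/(5 + (8 - 4))) - 30 = 763*(2*4/(5 + 4)) - 30 = 763*(2*4/9) - 30 = 763*(2*4*(⅑)) - 30 = 763*(8/9) - 30 = 6104/9 - 30 = 5834/9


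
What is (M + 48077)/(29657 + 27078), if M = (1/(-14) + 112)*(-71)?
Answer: 561821/794290 ≈ 0.70732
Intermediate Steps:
M = -111257/14 (M = (-1/14 + 112)*(-71) = (1567/14)*(-71) = -111257/14 ≈ -7946.9)
(M + 48077)/(29657 + 27078) = (-111257/14 + 48077)/(29657 + 27078) = (561821/14)/56735 = (561821/14)*(1/56735) = 561821/794290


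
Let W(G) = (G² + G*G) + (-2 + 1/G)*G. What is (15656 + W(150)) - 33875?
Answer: 26482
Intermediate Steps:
W(G) = 2*G² + G*(-2 + 1/G) (W(G) = (G² + G²) + G*(-2 + 1/G) = 2*G² + G*(-2 + 1/G))
(15656 + W(150)) - 33875 = (15656 + (1 - 2*150 + 2*150²)) - 33875 = (15656 + (1 - 300 + 2*22500)) - 33875 = (15656 + (1 - 300 + 45000)) - 33875 = (15656 + 44701) - 33875 = 60357 - 33875 = 26482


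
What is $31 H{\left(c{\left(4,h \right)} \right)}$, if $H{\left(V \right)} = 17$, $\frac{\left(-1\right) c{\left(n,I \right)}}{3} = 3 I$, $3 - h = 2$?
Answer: $527$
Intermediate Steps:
$h = 1$ ($h = 3 - 2 = 1$)
$c{\left(n,I \right)} = - 9 I$ ($c{\left(n,I \right)} = - 3 \cdot 3 I = - 9 I$)
$31 H{\left(c{\left(4,h \right)} \right)} = 31 \cdot 17 = 527$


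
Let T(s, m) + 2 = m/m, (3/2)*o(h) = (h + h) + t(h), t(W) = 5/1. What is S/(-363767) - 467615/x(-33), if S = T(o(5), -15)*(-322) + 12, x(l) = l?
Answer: 170102894683/12004311 ≈ 14170.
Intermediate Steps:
t(W) = 5 (t(W) = 5*1 = 5)
o(h) = 10/3 + 4*h/3 (o(h) = 2*((h + h) + 5)/3 = 2*(2*h + 5)/3 = 2*(5 + 2*h)/3 = 10/3 + 4*h/3)
T(s, m) = -1 (T(s, m) = -2 + m/m = -2 + 1 = -1)
S = 334 (S = -1*(-322) + 12 = 322 + 12 = 334)
S/(-363767) - 467615/x(-33) = 334/(-363767) - 467615/(-33) = 334*(-1/363767) - 467615*(-1/33) = -334/363767 + 467615/33 = 170102894683/12004311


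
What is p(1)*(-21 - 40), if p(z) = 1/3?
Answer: -61/3 ≈ -20.333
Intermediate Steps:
p(z) = 1/3
p(1)*(-21 - 40) = (-21 - 40)/3 = (1/3)*(-61) = -61/3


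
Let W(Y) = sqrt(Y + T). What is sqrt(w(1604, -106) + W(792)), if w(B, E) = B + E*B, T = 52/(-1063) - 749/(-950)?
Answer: sqrt(-6870168581178000 + 201970*sqrt(32337335386878))/201970 ≈ 410.36*I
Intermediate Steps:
T = 746787/1009850 (T = 52*(-1/1063) - 749*(-1/950) = -52/1063 + 749/950 = 746787/1009850 ≈ 0.73950)
w(B, E) = B + B*E
W(Y) = sqrt(746787/1009850 + Y) (W(Y) = sqrt(Y + 746787/1009850) = sqrt(746787/1009850 + Y))
sqrt(w(1604, -106) + W(792)) = sqrt(1604*(1 - 106) + sqrt(30165714078 + 40791880900*792)/201970) = sqrt(1604*(-105) + sqrt(30165714078 + 32307169672800)/201970) = sqrt(-168420 + sqrt(32337335386878)/201970)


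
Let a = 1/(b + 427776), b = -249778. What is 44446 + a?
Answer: 7911299109/177998 ≈ 44446.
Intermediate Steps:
a = 1/177998 (a = 1/(-249778 + 427776) = 1/177998 ≈ 5.6180e-6)
44446 + a = 44446 + 1/177998 = 7911299109/177998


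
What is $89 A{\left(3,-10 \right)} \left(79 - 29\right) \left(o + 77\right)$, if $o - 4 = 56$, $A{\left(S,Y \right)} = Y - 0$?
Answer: $-6096500$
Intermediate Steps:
$A{\left(S,Y \right)} = Y$ ($A{\left(S,Y \right)} = Y + 0 = Y$)
$o = 60$ ($o = 4 + 56 = 60$)
$89 A{\left(3,-10 \right)} \left(79 - 29\right) \left(o + 77\right) = 89 \left(-10\right) \left(79 - 29\right) \left(60 + 77\right) = - 890 \cdot 50 \cdot 137 = \left(-890\right) 6850 = -6096500$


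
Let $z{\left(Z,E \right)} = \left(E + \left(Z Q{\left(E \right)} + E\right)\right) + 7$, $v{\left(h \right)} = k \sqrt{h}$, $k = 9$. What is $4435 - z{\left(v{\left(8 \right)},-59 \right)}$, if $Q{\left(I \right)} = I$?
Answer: $4546 + 1062 \sqrt{2} \approx 6047.9$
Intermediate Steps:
$v{\left(h \right)} = 9 \sqrt{h}$
$z{\left(Z,E \right)} = 7 + 2 E + E Z$ ($z{\left(Z,E \right)} = \left(E + \left(Z E + E\right)\right) + 7 = \left(E + \left(E Z + E\right)\right) + 7 = \left(E + \left(E + E Z\right)\right) + 7 = \left(2 E + E Z\right) + 7 = 7 + 2 E + E Z$)
$4435 - z{\left(v{\left(8 \right)},-59 \right)} = 4435 - \left(7 + 2 \left(-59\right) - 59 \cdot 9 \sqrt{8}\right) = 4435 - \left(7 - 118 - 59 \cdot 9 \cdot 2 \sqrt{2}\right) = 4435 - \left(7 - 118 - 59 \cdot 18 \sqrt{2}\right) = 4435 - \left(7 - 118 - 1062 \sqrt{2}\right) = 4435 - \left(-111 - 1062 \sqrt{2}\right) = 4435 + \left(111 + 1062 \sqrt{2}\right) = 4546 + 1062 \sqrt{2}$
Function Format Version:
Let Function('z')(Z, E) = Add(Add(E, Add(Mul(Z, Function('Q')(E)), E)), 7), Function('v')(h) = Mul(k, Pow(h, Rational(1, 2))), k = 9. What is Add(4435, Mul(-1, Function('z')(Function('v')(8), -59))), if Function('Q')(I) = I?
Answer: Add(4546, Mul(1062, Pow(2, Rational(1, 2)))) ≈ 6047.9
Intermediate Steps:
Function('v')(h) = Mul(9, Pow(h, Rational(1, 2)))
Function('z')(Z, E) = Add(7, Mul(2, E), Mul(E, Z)) (Function('z')(Z, E) = Add(Add(E, Add(Mul(Z, E), E)), 7) = Add(Add(E, Add(Mul(E, Z), E)), 7) = Add(Add(E, Add(E, Mul(E, Z))), 7) = Add(Add(Mul(2, E), Mul(E, Z)), 7) = Add(7, Mul(2, E), Mul(E, Z)))
Add(4435, Mul(-1, Function('z')(Function('v')(8), -59))) = Add(4435, Mul(-1, Add(7, Mul(2, -59), Mul(-59, Mul(9, Pow(8, Rational(1, 2))))))) = Add(4435, Mul(-1, Add(7, -118, Mul(-59, Mul(9, Mul(2, Pow(2, Rational(1, 2)))))))) = Add(4435, Mul(-1, Add(7, -118, Mul(-59, Mul(18, Pow(2, Rational(1, 2))))))) = Add(4435, Mul(-1, Add(7, -118, Mul(-1062, Pow(2, Rational(1, 2)))))) = Add(4435, Mul(-1, Add(-111, Mul(-1062, Pow(2, Rational(1, 2)))))) = Add(4435, Add(111, Mul(1062, Pow(2, Rational(1, 2))))) = Add(4546, Mul(1062, Pow(2, Rational(1, 2))))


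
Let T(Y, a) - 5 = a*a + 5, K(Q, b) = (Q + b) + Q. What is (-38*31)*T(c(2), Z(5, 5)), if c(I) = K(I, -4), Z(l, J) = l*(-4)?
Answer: -482980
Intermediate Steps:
K(Q, b) = b + 2*Q
Z(l, J) = -4*l
c(I) = -4 + 2*I
T(Y, a) = 10 + a**2 (T(Y, a) = 5 + (a*a + 5) = 5 + (a**2 + 5) = 5 + (5 + a**2) = 10 + a**2)
(-38*31)*T(c(2), Z(5, 5)) = (-38*31)*(10 + (-4*5)**2) = -1178*(10 + (-20)**2) = -1178*(10 + 400) = -1178*410 = -482980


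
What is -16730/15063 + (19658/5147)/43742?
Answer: -1883148664783/1695642467331 ≈ -1.1106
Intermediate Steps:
-16730/15063 + (19658/5147)/43742 = -16730*1/15063 + (19658*(1/5147))*(1/43742) = -16730/15063 + (19658/5147)*(1/43742) = -16730/15063 + 9829/112570037 = -1883148664783/1695642467331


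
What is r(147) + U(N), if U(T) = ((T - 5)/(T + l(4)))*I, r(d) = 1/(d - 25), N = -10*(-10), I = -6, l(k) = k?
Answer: -17359/3172 ≈ -5.4726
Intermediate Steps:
N = 100
r(d) = 1/(-25 + d)
U(T) = -6*(-5 + T)/(4 + T) (U(T) = ((T - 5)/(T + 4))*(-6) = ((-5 + T)/(4 + T))*(-6) = -6*(-5 + T)/(4 + T))
r(147) + U(N) = 1/(-25 + 147) + 6*(5 - 1*100)/(4 + 100) = 1/122 + 6*(5 - 100)/104 = 1/122 + 6*(1/104)*(-95) = 1/122 - 285/52 = -17359/3172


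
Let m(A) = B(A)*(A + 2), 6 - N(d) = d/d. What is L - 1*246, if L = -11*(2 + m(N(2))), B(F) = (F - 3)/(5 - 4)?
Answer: -422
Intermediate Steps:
N(d) = 5 (N(d) = 6 - d/d = 6 - 1*1 = 6 - 1 = 5)
B(F) = -3 + F (B(F) = (-3 + F)/1 = (-3 + F)*1 = -3 + F)
m(A) = (-3 + A)*(2 + A) (m(A) = (-3 + A)*(A + 2) = (-3 + A)*(2 + A))
L = -176 (L = -11*(2 + (-3 + 5)*(2 + 5)) = -11*(2 + 2*7) = -11*(2 + 14) = -11*16 = -176)
L - 1*246 = -176 - 1*246 = -176 - 246 = -422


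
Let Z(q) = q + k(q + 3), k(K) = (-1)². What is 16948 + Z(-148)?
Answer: 16801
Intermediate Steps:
k(K) = 1
Z(q) = 1 + q (Z(q) = q + 1 = 1 + q)
16948 + Z(-148) = 16948 + (1 - 148) = 16948 - 147 = 16801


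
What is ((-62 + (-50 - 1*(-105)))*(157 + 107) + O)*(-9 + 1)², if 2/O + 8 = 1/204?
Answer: -192927744/1631 ≈ -1.1829e+5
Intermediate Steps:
O = -408/1631 (O = 2/(-8 + 1/204) = 2/(-1631/204) = 2*(-204/1631) = -408/1631 ≈ -0.25015)
((-62 + (-50 - 1*(-105)))*(157 + 107) + O)*(-9 + 1)² = ((-62 + (-50 - 1*(-105)))*(157 + 107) - 408/1631)*(-9 + 1)² = ((-62 + (-50 + 105))*264 - 408/1631)*(-8)² = ((-62 + 55)*264 - 408/1631)*64 = (-7*264 - 408/1631)*64 = (-1848 - 408/1631)*64 = -3014496/1631*64 = -192927744/1631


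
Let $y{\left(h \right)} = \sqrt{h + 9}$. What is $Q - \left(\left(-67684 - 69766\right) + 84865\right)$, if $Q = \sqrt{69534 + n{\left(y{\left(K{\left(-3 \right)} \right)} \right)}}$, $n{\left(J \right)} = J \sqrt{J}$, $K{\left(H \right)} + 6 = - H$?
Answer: $52585 + \sqrt{69534 + 6^{\frac{3}{4}}} \approx 52849.0$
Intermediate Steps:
$K{\left(H \right)} = -6 - H$
$y{\left(h \right)} = \sqrt{9 + h}$
$n{\left(J \right)} = J^{\frac{3}{2}}$
$Q = \sqrt{69534 + 6^{\frac{3}{4}}}$ ($Q = \sqrt{69534 + \left(\sqrt{9 - 3}\right)^{\frac{3}{2}}} = \sqrt{69534 + \left(\sqrt{6}\right)^{\frac{3}{2}}} = \sqrt{69534 + 6^{\frac{3}{4}}} \approx 263.7$)
$Q - \left(\left(-67684 - 69766\right) + 84865\right) = \sqrt{69534 + 6^{\frac{3}{4}}} - \left(\left(-67684 - 69766\right) + 84865\right) = \sqrt{69534 + 6^{\frac{3}{4}}} - \left(-137450 + 84865\right) = \sqrt{69534 + 6^{\frac{3}{4}}} - -52585 = \sqrt{69534 + 6^{\frac{3}{4}}} + 52585 = 52585 + \sqrt{69534 + 6^{\frac{3}{4}}}$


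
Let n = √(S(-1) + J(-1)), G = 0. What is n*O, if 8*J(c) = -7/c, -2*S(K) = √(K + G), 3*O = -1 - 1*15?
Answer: -4*√(14 - 8*I)/3 ≈ -5.1747 + 1.3742*I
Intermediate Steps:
O = -16/3 (O = (-1 - 1*15)/3 = (-1 - 15)/3 = (⅓)*(-16) = -16/3 ≈ -5.3333)
S(K) = -√K/2 (S(K) = -√(K + 0)/2 = -√K/2)
J(c) = -7/(8*c) (J(c) = (-7/c)/8 = -7/(8*c))
n = √(7/8 - I/2) (n = √(-I/2 - 7/8/(-1)) = √(-I/2 - 7/8*(-1)) = √(-I/2 + 7/8) = √(7/8 - I/2) ≈ 0.97025 - 0.25766*I)
n*O = (√(14 - 8*I)/4)*(-16/3) = -4*√(14 - 8*I)/3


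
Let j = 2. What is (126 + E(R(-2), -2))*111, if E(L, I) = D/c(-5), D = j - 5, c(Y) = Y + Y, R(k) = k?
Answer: 140193/10 ≈ 14019.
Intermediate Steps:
c(Y) = 2*Y
D = -3 (D = 2 - 5 = -3)
E(L, I) = 3/10 (E(L, I) = -3/(2*(-5)) = -3/(-10) = -3*(-1/10) = 3/10)
(126 + E(R(-2), -2))*111 = (126 + 3/10)*111 = (1263/10)*111 = 140193/10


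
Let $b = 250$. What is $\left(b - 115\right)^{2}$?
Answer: $18225$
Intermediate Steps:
$\left(b - 115\right)^{2} = \left(250 - 115\right)^{2} = 135^{2} = 18225$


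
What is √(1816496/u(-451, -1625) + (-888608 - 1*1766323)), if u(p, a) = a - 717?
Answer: I*√3641613797779/1171 ≈ 1629.6*I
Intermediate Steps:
u(p, a) = -717 + a
√(1816496/u(-451, -1625) + (-888608 - 1*1766323)) = √(1816496/(-717 - 1625) + (-888608 - 1*1766323)) = √(1816496/(-2342) + (-888608 - 1766323)) = √(1816496*(-1/2342) - 2654931) = √(-908248/1171 - 2654931) = √(-3109832449/1171) = I*√3641613797779/1171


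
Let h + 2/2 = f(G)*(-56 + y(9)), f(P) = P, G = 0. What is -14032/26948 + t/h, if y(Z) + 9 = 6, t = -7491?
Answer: 50463359/6737 ≈ 7490.5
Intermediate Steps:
y(Z) = -3 (y(Z) = -9 + 6 = -3)
h = -1 (h = -1 + 0*(-56 - 3) = -1 + 0*(-59) = -1 + 0 = -1)
-14032/26948 + t/h = -14032/26948 - 7491/(-1) = -14032*1/26948 - 7491*(-1) = -3508/6737 + 7491 = 50463359/6737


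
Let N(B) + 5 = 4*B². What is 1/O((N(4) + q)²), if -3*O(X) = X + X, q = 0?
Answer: -3/6962 ≈ -0.00043091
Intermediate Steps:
N(B) = -5 + 4*B²
O(X) = -2*X/3 (O(X) = -(X + X)/3 = -2*X/3)
1/O((N(4) + q)²) = 1/(-2*((-5 + 4*4²) + 0)²/3) = 1/(-2*((-5 + 4*16) + 0)²/3) = 1/(-2*((-5 + 64) + 0)²/3) = 1/(-2*(59 + 0)²/3) = 1/(-⅔*59²) = 1/(-⅔*3481) = 1/(-6962/3) = -3/6962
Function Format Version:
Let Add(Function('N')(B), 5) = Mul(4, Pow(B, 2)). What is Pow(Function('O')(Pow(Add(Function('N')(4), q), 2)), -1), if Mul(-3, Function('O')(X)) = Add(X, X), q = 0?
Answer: Rational(-3, 6962) ≈ -0.00043091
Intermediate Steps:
Function('N')(B) = Add(-5, Mul(4, Pow(B, 2)))
Function('O')(X) = Mul(Rational(-2, 3), X) (Function('O')(X) = Mul(Rational(-1, 3), Add(X, X)) = Mul(Rational(-1, 3), Mul(2, X)) = Mul(Rational(-2, 3), X))
Pow(Function('O')(Pow(Add(Function('N')(4), q), 2)), -1) = Pow(Mul(Rational(-2, 3), Pow(Add(Add(-5, Mul(4, Pow(4, 2))), 0), 2)), -1) = Pow(Mul(Rational(-2, 3), Pow(Add(Add(-5, Mul(4, 16)), 0), 2)), -1) = Pow(Mul(Rational(-2, 3), Pow(Add(Add(-5, 64), 0), 2)), -1) = Pow(Mul(Rational(-2, 3), Pow(Add(59, 0), 2)), -1) = Pow(Mul(Rational(-2, 3), Pow(59, 2)), -1) = Pow(Mul(Rational(-2, 3), 3481), -1) = Pow(Rational(-6962, 3), -1) = Rational(-3, 6962)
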